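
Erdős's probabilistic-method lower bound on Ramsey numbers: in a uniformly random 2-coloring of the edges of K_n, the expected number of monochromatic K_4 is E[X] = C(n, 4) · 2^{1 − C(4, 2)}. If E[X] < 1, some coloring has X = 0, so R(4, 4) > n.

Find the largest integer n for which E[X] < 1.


We need C(n, 4) · 2^{1 − 6} < 1, i.e. C(n, 4) < 2^{6 − 1} = 32.
Check values of n near the boundary:
  n = 4: C(4, 4) = 1; 1 < 32? YES
  n = 5: C(5, 4) = 5; 5 < 32? YES
  n = 6: C(6, 4) = 15; 15 < 32? YES
  n = 7: C(7, 4) = 35; 35 < 32? NO
The largest n with C(n, 4) < 32 is n = 6 (where E[X] = 15/32 ≈ 0.46875). Hence R(4, 4) > 6, i.e. R(4, 4) ≥ 7.

Largest n = 6; hence R(4, 4) > 6.


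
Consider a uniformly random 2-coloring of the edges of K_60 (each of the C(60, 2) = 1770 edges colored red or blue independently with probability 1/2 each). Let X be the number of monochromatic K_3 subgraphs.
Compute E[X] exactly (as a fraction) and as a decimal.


Let X = Σ_S X_S over the C(60, 3) = 34220 subsets S of size 3, where X_S = 1 if the K_3 on S is monochromatic.
For a fixed S, the K_3 on S has C(3, 2) = 3 edges. P[all 3 edges red] = (1/2)^3, and likewise for blue, so P[monochromatic] = 2·(1/2)^3 = 2^{1 − 3} = 1/4.
By linearity: E[X] = C(60, 3) · 2^{1 − 3} = 34220 · 1/4 = 8555.
Numerically: E[X] ≈ 8555.000.

E[X] = C(60,3)·2^(1−C(3,2)) = 8555 ≈ 8555.000.


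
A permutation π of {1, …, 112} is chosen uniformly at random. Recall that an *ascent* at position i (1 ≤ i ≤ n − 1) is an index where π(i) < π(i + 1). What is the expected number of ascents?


Write X = Σ X_I over i = 1, …, 111, with X_I the indicator of one ascent.
There are 111 indicators.
For each fixed i, the pair (π(i), π(i+1)) is a uniformly random ordered pair of distinct values from {1, …, 112}; by symmetry P[π(i) < π(i+1)] = 1/2.
By linearity: E[X] = 111 · (1/2) = (112 − 1) · (1/2) = 111/2 ≈ 55.5000.

E[X] = 111/2 = 55.5000.


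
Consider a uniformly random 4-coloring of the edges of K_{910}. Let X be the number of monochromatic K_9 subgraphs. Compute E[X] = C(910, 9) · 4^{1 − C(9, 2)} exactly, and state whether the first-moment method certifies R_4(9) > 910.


E[X] = C(910, 9) · 4^{1 − 36} = 1133378248346922788210 · 4^{−35} = 1133378248346922788210/1180591620717411303424.
As a reduced fraction: E[X] = 566689124173461394105/590295810358705651712 ≈ 0.960009.
Is E[X] < 1? YES.
Since E[X] < 1, there exists a 4-coloring of K_{910} with no monochromatic K_9; hence R_4(9) > 910.

E[X] = 566689124173461394105/590295810358705651712 ≈ 0.960009; E[X] < 1, so R_4(9) > 910.


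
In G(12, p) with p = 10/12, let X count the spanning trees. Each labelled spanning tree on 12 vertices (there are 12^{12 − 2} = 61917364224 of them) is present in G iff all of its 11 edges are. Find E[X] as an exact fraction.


K_12 has 12^{12 − 2} = 61917364224 labelled spanning trees.
For each such spanning tree H, let X_H = 1 if all 11 edges of H are present in G. Then P[X_H = 1] = p^{11} = (5/6)^{11} = 48828125/362797056.
By linearity: E[X] = Σ_H E[X_H] = 61917364224 · p^{11} = 61917364224 · 48828125/362797056 = 25000000000/3.
Numerically: E[X] ≈ 8.33e+09.

E[X] = 61917364224 · (5/6)^{11} = 25000000000/3 ≈ 8.33e+09.


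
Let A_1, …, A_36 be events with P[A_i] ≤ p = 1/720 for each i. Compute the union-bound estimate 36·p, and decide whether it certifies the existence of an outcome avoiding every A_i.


Union bound: P[∪_{i=1}^{36} A_i] ≤ Σ_i P[A_i] ≤ 36·p = 36·(1/720) = 1/20.
Numerically: 1/20 ≈ 0.050000.
Is 1/20 < 1? YES.
Since P[∪ A_i] ≤ 1/20 < 1, the complement has P[∩ A_i^c] ≥ 1 − 1/20 = 19/20 > 0, so some outcome avoids every A_i.

36·p = 1/20 ≈ 0.050000; existence CERTIFIED by the union bound.


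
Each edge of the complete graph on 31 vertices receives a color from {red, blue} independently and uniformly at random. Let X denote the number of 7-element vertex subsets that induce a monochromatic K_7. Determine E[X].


Let X = Σ_S X_S over the C(31, 7) = 2629575 subsets S of size 7, where X_S = 1 if the K_7 on S is monochromatic.
For a fixed S, the K_7 on S has C(7, 2) = 21 edges. P[all 21 edges red] = (1/2)^21, and likewise for blue, so P[monochromatic] = 2·(1/2)^21 = 2^{1 − 21} = 1/1048576.
Summing: E[X] = C(31, 7) · 2^{1 − 21} = 2629575 · 1/1048576 = 2629575/1048576.
Numerically: E[X] ≈ 2.5078.

E[X] = C(31,7)·2^(1−C(7,2)) = 2629575/1048576 ≈ 2.5078.


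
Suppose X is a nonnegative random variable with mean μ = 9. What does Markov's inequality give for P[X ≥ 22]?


μ = E[X] = 9, a = 22.
Markov: P[X ≥ 22] ≤ μ/a = (9)/22 = 9/22.
Numerically: ≈ 0.4091.
(Since a = 22 > μ = 9.0000, the bound 9/22 is < 1 and informative.)

P[X ≥ 22] ≤ 9/22 ≈ 0.4091.


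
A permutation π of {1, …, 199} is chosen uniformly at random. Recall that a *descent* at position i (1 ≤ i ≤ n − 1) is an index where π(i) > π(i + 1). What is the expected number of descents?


Write X = Σ X_I over i = 1, …, 198, with X_I the indicator of one descent.
There are 198 indicators.
For each fixed i, the pair (π(i), π(i+1)) is a uniformly random ordered pair of distinct values from {1, …, 199}; by symmetry P[π(i) > π(i+1)] = 1/2.
By linearity: E[X] = 198 · (1/2) = (199 − 1) · (1/2) = 99 ≈ 99.000000.

E[X] = 99 = 99.000000.


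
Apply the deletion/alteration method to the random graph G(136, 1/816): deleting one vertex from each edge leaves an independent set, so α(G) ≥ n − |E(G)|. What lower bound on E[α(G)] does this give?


E[|E(G)|] = C(136, 2)·p = 9180 · (1/816) = 45/4.
E[α(G)] ≥ n − E[|E(G)|] = 136 − 45/4 = 499/4.
Numerically: ≈ 124.7500.
(This is only a lower bound; the true E[α(G)] may be larger.)

E[α(G)] ≥ 499/4 ≈ 124.7500.


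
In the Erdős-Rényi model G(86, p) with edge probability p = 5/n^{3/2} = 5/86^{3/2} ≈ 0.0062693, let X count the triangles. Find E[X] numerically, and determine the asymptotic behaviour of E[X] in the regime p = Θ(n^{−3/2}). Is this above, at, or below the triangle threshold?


Number of potential triangles: C(86, 3) = 102340.
Each occurs with probability p³ ≈ (0.0062693)³ ≈ 2.4641491e-07.
By linearity: E[X] = C(86, 3)·p³ ≈ 102340 · 2.4641491e-07 ≈ 0.02522.
Since α = 3/2 > 1, p = c/n^{3/2} = o(1/n) is below the triangle threshold p ~ 1/n. Asymptotically E[X] ~ (c³/6)·n^{3(1−α)} = (5³/6)·n^{-1.5} → 0, so by Markov's inequality G has no triangles w.h.p.

E[X] ≈ 0.02522; in regime p = Θ(1/n^{3/2}) E[X] tends to 0 (below the triangle threshold p ~ 1/n).


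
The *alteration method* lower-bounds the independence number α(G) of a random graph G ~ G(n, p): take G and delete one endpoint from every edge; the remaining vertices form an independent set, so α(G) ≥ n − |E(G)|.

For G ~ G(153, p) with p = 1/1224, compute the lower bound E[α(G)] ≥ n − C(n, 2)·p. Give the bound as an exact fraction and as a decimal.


E[|E(G)|] = C(153, 2)·p = 11628 · (1/1224) = 19/2.
E[α(G)] ≥ n − E[|E(G)|] = 153 − 19/2 = 287/2.
Numerically: ≈ 143.5000.
(This is only a lower bound; the true E[α(G)] may be larger.)

E[α(G)] ≥ 287/2 ≈ 143.5000.


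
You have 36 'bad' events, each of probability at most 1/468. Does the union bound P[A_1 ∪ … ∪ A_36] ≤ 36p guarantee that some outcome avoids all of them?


Union bound: P[∪_{i=1}^{36} A_i] ≤ Σ_i P[A_i] ≤ 36·p = 36·(1/468) = 1/13.
Numerically: 1/13 ≈ 0.076923.
Is 1/13 < 1? YES.
Since P[∪ A_i] ≤ 1/13 < 1, the complement has P[∩ A_i^c] ≥ 1 − 1/13 = 12/13 > 0, so some outcome avoids every A_i.

36·p = 1/13 ≈ 0.076923; existence CERTIFIED by the union bound.


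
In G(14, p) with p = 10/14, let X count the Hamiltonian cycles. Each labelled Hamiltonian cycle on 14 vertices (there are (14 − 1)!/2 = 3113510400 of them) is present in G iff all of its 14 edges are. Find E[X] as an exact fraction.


K_14 has (14 − 1)!/2 = 3113510400 labelled Hamiltonian cycles.
For each such Hamiltonian cycle H, let X_H = 1 if all 14 edges of H are present in G. Then P[X_H = 1] = p^{14} = (5/7)^{14} = 6103515625/678223072849.
By linearity: E[X] = Σ_H E[X_H] = 3113510400 · p^{14} = 3113510400 · 6103515625/678223072849 = 2714765625000000000/96889010407.
Numerically: E[X] ≈ 2.802e+07.

E[X] = 3113510400 · (5/7)^{14} = 2714765625000000000/96889010407 ≈ 2.802e+07.


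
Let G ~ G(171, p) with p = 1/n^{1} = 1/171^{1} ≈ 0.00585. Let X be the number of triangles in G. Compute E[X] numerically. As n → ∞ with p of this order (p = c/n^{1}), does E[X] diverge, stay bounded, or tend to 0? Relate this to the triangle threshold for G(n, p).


Number of potential triangles: C(171, 3) = 818805.
Each occurs with probability p³ ≈ (0.00585)³ ≈ 1.99992e-07.
By linearity: E[X] = C(171, 3)·p³ ≈ 818805 · 1.99992e-07 ≈ 0.164.
Here α = 1, so p = 1/n is exactly at the triangle threshold p ~ 1/n. Asymptotically E[X] → c³/6 = 1³/6 = 1/6 ≈ 0.167, a bounded constant. In this regime the triangle count is asymptotically Poisson(c³/6).

E[X] ≈ 0.164; in regime p = Θ(1/n^{1}) E[X] stays bounded (at the triangle threshold p ~ 1/n).


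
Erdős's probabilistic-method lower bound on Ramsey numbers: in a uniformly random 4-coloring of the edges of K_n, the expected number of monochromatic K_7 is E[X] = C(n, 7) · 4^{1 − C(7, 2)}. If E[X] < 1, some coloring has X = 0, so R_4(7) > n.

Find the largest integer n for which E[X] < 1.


We need C(n, 7) · 4^{1 − 21} < 1, i.e. C(n, 7) < 4^{21 − 1} = 1099511627776.
Check values of n near the boundary:
  n = 174: C(174, 7) = 847879782984; 847879782984 < 1099511627776? YES
  n = 175: C(175, 7) = 883208107275; 883208107275 < 1099511627776? YES
  n = 176: C(176, 7) = 919790691600; 919790691600 < 1099511627776? YES
  n = 177: C(177, 7) = 957664425960; 957664425960 < 1099511627776? YES
  n = 178: C(178, 7) = 996867063280; 996867063280 < 1099511627776? YES
  n = 179: C(179, 7) = 1037437234460; 1037437234460 < 1099511627776? YES
  n = 180: C(180, 7) = 1079414463600; 1079414463600 < 1099511627776? YES
  n = 181: C(181, 7) = 1122839183400; 1122839183400 < 1099511627776? NO
  n = 182: C(182, 7) = 1167752750736; 1167752750736 < 1099511627776? NO
The largest n with C(n, 7) < 1099511627776 is n = 180 (where E[X] = 67463403975/68719476736 ≈ 0.9817217). Hence R_4(7) > 180, i.e. R_4(7) ≥ 181.

Largest n = 180; hence R_4(7) > 180.


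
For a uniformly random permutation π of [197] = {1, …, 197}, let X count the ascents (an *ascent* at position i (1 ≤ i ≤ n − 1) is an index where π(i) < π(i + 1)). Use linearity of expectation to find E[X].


Write X = Σ X_I over i = 1, …, 196, with X_I the indicator of one ascent.
There are 196 indicators.
For each fixed i, the pair (π(i), π(i+1)) is a uniformly random ordered pair of distinct values from {1, …, 197}; by symmetry P[π(i) < π(i+1)] = 1/2.
By linearity: E[X] = 196 · (1/2) = (197 − 1) · (1/2) = 98 ≈ 98.000.

E[X] = 98 = 98.000.


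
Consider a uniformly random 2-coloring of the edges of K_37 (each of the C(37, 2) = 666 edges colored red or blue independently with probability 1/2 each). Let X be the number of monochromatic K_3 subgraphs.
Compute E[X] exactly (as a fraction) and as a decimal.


Let X = Σ_S X_S over the C(37, 3) = 7770 subsets S of size 3, where X_S = 1 if the K_3 on S is monochromatic.
For a fixed S, the K_3 on S has C(3, 2) = 3 edges. P[all 3 edges red] = (1/2)^3, and likewise for blue, so P[monochromatic] = 2·(1/2)^3 = 2^{1 − 3} = 1/4.
By linearity of expectation: E[X] = C(37, 3) · 2^{1 − 3} = 7770 · 1/4 = 3885/2.
Numerically: E[X] ≈ 1942.500000.

E[X] = C(37,3)·2^(1−C(3,2)) = 3885/2 ≈ 1942.500000.


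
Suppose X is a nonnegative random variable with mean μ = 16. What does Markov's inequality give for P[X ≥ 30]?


μ = E[X] = 16, a = 30.
Markov: P[X ≥ 30] ≤ μ/a = (16)/30 = 8/15.
Numerically: ≈ 0.5333.
(Since a = 30 > μ = 16.0000, the bound 8/15 is < 1 and informative.)

P[X ≥ 30] ≤ 8/15 ≈ 0.5333.


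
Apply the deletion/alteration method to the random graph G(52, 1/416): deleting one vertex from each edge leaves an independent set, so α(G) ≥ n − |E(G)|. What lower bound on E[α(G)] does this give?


E[|E(G)|] = C(52, 2)·p = 1326 · (1/416) = 51/16.
E[α(G)] ≥ n − E[|E(G)|] = 52 − 51/16 = 781/16.
Numerically: ≈ 48.812.
(This is only a lower bound; the true E[α(G)] may be larger.)

E[α(G)] ≥ 781/16 ≈ 48.812.


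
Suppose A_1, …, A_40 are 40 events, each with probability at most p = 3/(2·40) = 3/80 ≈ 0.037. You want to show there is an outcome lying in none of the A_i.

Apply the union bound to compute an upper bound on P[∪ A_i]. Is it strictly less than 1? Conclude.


Union bound: P[∪_{i=1}^{40} A_i] ≤ Σ_i P[A_i] ≤ 40·p = 40·(3/80) = 3/2.
Numerically: 3/2 ≈ 1.500.
Is 3/2 < 1? NO.
Since the bound 3/2 is ≥ 1, the union bound is uninformative here; it does NOT by itself certify existence.

40·p = 3/2 ≈ 1.500; existence NOT certified by the union bound.


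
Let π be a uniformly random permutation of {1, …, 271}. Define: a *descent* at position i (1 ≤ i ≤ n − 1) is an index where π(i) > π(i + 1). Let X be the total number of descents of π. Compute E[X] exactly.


Write X = Σ X_I over i = 1, …, 270, with X_I the indicator of one descent.
There are 270 indicators.
For each fixed i, the pair (π(i), π(i+1)) is a uniformly random ordered pair of distinct values from {1, …, 271}; by symmetry P[π(i) > π(i+1)] = 1/2.
By linearity: E[X] = 270 · (1/2) = (271 − 1) · (1/2) = 135 ≈ 135.00000.

E[X] = 135 = 135.00000.


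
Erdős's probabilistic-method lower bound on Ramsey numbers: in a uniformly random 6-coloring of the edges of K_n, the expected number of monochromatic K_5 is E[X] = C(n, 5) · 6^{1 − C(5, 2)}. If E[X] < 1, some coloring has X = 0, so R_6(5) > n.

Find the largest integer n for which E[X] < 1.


We need C(n, 5) · 6^{1 − 10} < 1, i.e. C(n, 5) < 6^{10 − 1} = 10077696.
Check values of n near the boundary:
  n = 64: C(64, 5) = 7624512; 7624512 < 10077696? YES
  n = 65: C(65, 5) = 8259888; 8259888 < 10077696? YES
  n = 66: C(66, 5) = 8936928; 8936928 < 10077696? YES
  n = 67: C(67, 5) = 9657648; 9657648 < 10077696? YES
  n = 68: C(68, 5) = 10424128; 10424128 < 10077696? NO
  n = 69: C(69, 5) = 11238513; 11238513 < 10077696? NO
  n = 70: C(70, 5) = 12103014; 12103014 < 10077696? NO
The largest n with C(n, 5) < 10077696 is n = 67 (where E[X] = 67067/69984 ≈ 0.9583). Hence R_6(5) > 67, i.e. R_6(5) ≥ 68.

Largest n = 67; hence R_6(5) > 67.


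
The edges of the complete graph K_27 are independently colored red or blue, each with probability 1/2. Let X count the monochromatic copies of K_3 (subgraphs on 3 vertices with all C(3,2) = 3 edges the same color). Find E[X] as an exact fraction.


Let X = Σ_S X_S over the C(27, 3) = 2925 subsets S of size 3, where X_S = 1 if the K_3 on S is monochromatic.
For a fixed S, the K_3 on S has C(3, 2) = 3 edges. P[all 3 edges red] = (1/2)^3, and likewise for blue, so P[monochromatic] = 2·(1/2)^3 = 2^{1 − 3} = 1/4.
By linearity of expectation: E[X] = C(27, 3) · 2^{1 − 3} = 2925 · 1/4 = 2925/4.
Numerically: E[X] ≈ 731.2500.

E[X] = C(27,3)·2^(1−C(3,2)) = 2925/4 ≈ 731.2500.


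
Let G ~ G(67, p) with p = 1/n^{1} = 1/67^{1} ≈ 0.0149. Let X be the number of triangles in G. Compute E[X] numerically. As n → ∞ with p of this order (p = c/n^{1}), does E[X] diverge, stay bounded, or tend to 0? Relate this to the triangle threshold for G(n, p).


Number of potential triangles: C(67, 3) = 47905.
Each occurs with probability p³ ≈ (0.0149)³ ≈ 3.32488e-06.
By linearity: E[X] = C(67, 3)·p³ ≈ 47905 · 3.32488e-06 ≈ 0.159.
Here α = 1, so p = 1/n is exactly at the triangle threshold p ~ 1/n. Asymptotically E[X] → c³/6 = 1³/6 = 1/6 ≈ 0.167, a bounded constant. In this regime the triangle count is asymptotically Poisson(c³/6).

E[X] ≈ 0.159; in regime p = Θ(1/n^{1}) E[X] stays bounded (at the triangle threshold p ~ 1/n).


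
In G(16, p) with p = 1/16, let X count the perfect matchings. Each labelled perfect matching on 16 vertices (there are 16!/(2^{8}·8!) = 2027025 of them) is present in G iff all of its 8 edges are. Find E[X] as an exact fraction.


K_16 has 16!/(2^{8}·8!) = 2027025 labelled perfect matchings.
For each such perfect matching H, let X_H = 1 if all 8 edges of H are present in G. Then P[X_H = 1] = p^{8} = (1/16)^{8} = 1/4294967296.
By linearity of expectation: E[X] = Σ_H E[X_H] = 2027025 · p^{8} = 2027025 · 1/4294967296 = 2027025/4294967296.
Numerically: E[X] ≈ 0.000472.

E[X] = 2027025 · (1/16)^{8} = 2027025/4294967296 ≈ 0.000472.


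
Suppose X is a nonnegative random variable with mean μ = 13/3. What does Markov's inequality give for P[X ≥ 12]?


μ = E[X] = 13/3, a = 12.
Markov: P[X ≥ 12] ≤ μ/a = (13/3)/12 = 13/36.
Numerically: ≈ 0.3611.
(Since a = 12 > μ = 4.3333, the bound 13/36 is < 1 and informative.)

P[X ≥ 12] ≤ 13/36 ≈ 0.3611.


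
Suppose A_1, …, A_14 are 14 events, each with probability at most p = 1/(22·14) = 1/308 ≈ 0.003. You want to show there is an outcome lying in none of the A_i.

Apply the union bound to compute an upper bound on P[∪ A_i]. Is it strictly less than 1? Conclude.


Union bound: P[∪_{i=1}^{14} A_i] ≤ Σ_i P[A_i] ≤ 14·p = 14·(1/308) = 1/22.
Numerically: 1/22 ≈ 0.045.
Is 1/22 < 1? YES.
Since P[∪ A_i] ≤ 1/22 < 1, the complement has P[∩ A_i^c] ≥ 1 − 1/22 = 21/22 > 0, so some outcome avoids every A_i.

14·p = 1/22 ≈ 0.045; existence CERTIFIED by the union bound.


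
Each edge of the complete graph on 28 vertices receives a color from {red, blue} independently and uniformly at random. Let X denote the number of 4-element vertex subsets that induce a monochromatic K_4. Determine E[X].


Let X = Σ_S X_S over the C(28, 4) = 20475 subsets S of size 4, where X_S = 1 if the K_4 on S is monochromatic.
For a fixed S, the K_4 on S has C(4, 2) = 6 edges. P[all 6 edges red] = (1/2)^6, and likewise for blue, so P[monochromatic] = 2·(1/2)^6 = 2^{1 − 6} = 1/32.
By linearity: E[X] = C(28, 4) · 2^{1 − 6} = 20475 · 1/32 = 20475/32.
Numerically: E[X] ≈ 639.8438.

E[X] = C(28,4)·2^(1−C(4,2)) = 20475/32 ≈ 639.8438.


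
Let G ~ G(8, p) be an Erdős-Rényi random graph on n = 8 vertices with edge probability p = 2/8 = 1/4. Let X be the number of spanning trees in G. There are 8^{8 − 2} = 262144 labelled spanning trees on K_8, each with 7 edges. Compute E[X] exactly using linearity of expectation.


K_8 has 8^{8 − 2} = 262144 labelled spanning trees.
For each such spanning tree H, let X_H = 1 if all 7 edges of H are present in G. Then P[X_H = 1] = p^{7} = (1/4)^{7} = 1/16384.
Summing the indicators: E[X] = Σ_H E[X_H] = 262144 · p^{7} = 262144 · 1/16384 = 16.
Numerically: E[X] ≈ 16.

E[X] = 262144 · (1/4)^{7} = 16 ≈ 16.


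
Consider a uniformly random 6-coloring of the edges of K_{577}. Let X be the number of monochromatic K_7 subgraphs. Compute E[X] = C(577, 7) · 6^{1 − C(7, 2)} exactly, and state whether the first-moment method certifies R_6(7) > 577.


E[X] = C(577, 7) · 6^{1 − 21} = 4073186129881440 · 6^{−20} = 4073186129881440/3656158440062976.
As a reduced fraction: E[X] = 42429022186265/38084983750656 ≈ 1.1140617.
Is E[X] < 1? NO.
Since E[X] ≥ 1, the first-moment bound is inconclusive at n = 577; it does NOT by itself certify R_6(7) > 577.

E[X] = 42429022186265/38084983750656 ≈ 1.1140617; E[X] ≥ 1; first-moment method inconclusive here.


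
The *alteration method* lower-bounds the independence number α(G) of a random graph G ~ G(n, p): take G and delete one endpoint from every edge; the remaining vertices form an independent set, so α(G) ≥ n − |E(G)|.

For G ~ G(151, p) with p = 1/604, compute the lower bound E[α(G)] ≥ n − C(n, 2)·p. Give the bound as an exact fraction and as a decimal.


E[|E(G)|] = C(151, 2)·p = 11325 · (1/604) = 75/4.
E[α(G)] ≥ n − E[|E(G)|] = 151 − 75/4 = 529/4.
Numerically: ≈ 132.250000.
(This is only a lower bound; the true E[α(G)] may be larger.)

E[α(G)] ≥ 529/4 ≈ 132.250000.


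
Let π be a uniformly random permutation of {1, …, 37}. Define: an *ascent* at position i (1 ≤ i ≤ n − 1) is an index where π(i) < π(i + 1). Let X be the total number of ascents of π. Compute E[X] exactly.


Write X = Σ X_I over i = 1, …, 36, with X_I the indicator of one ascent.
There are 36 indicators.
For each fixed i, the pair (π(i), π(i+1)) is a uniformly random ordered pair of distinct values from {1, …, 37}; by symmetry P[π(i) < π(i+1)] = 1/2.
By linearity: E[X] = 36 · (1/2) = (37 − 1) · (1/2) = 18 ≈ 18.000.

E[X] = 18 = 18.000.


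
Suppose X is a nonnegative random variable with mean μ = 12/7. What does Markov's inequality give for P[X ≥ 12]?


μ = E[X] = 12/7, a = 12.
Markov: P[X ≥ 12] ≤ μ/a = (12/7)/12 = 1/7.
Numerically: ≈ 0.143.
(Since a = 12 > μ = 1.714, the bound 1/7 is < 1 and informative.)

P[X ≥ 12] ≤ 1/7 ≈ 0.143.


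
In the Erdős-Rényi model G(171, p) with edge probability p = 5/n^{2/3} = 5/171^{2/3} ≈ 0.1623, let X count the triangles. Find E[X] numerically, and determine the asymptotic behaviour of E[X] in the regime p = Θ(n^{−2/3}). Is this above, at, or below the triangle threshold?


Number of potential triangles: C(171, 3) = 818805.
Each occurs with probability p³ ≈ (0.1623)³ ≈ 4.274820e-03.
By linearity: E[X] = C(171, 3)·p³ ≈ 818805 · 4.274820e-03 ≈ 3500.2437.
Since α = 2/3 < 1, p = c/n^{2/3} ≫ 1/n is above the triangle threshold p ~ 1/n. Asymptotically E[X] ~ (c³/6)·n^{3(1−α)} = (5³/6)·n^{1} → ∞; triangles are abundant w.h.p.

E[X] ≈ 3500.2437; in regime p = Θ(1/n^{2/3}) E[X] diverges (above the triangle threshold p ~ 1/n).


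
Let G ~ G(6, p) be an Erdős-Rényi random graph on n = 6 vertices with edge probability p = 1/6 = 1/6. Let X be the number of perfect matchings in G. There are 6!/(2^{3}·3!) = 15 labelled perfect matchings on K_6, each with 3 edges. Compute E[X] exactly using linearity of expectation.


K_6 has 6!/(2^{3}·3!) = 15 labelled perfect matchings.
For each such perfect matching H, let X_H = 1 if all 3 edges of H are present in G. Then P[X_H = 1] = p^{3} = (1/6)^{3} = 1/216.
By linearity of expectation: E[X] = Σ_H E[X_H] = 15 · p^{3} = 15 · 1/216 = 5/72.
Numerically: E[X] ≈ 0.0694.

E[X] = 15 · (1/6)^{3} = 5/72 ≈ 0.0694.


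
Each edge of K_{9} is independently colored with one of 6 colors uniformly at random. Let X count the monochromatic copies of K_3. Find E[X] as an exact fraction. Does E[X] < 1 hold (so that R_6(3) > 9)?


E[X] = C(9, 3) · 6^{1 − 3} = 84 · 6^{−2} = 84/36.
As a reduced fraction: E[X] = 7/3 ≈ 2.333.
Is E[X] < 1? NO.
Since E[X] ≥ 1, the first-moment bound is inconclusive at n = 9; it does NOT by itself certify R_6(3) > 9.

E[X] = 7/3 ≈ 2.333; E[X] ≥ 1; first-moment method inconclusive here.


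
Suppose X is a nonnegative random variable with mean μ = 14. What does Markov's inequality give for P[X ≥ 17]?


μ = E[X] = 14, a = 17.
Markov: P[X ≥ 17] ≤ μ/a = (14)/17 = 14/17.
Numerically: ≈ 0.824.
(Since a = 17 > μ = 14.000, the bound 14/17 is < 1 and informative.)

P[X ≥ 17] ≤ 14/17 ≈ 0.824.


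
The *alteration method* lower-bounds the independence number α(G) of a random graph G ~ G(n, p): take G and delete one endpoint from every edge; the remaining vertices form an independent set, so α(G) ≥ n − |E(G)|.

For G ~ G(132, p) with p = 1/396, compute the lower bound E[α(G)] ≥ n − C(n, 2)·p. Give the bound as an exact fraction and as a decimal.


E[|E(G)|] = C(132, 2)·p = 8646 · (1/396) = 131/6.
E[α(G)] ≥ n − E[|E(G)|] = 132 − 131/6 = 661/6.
Numerically: ≈ 110.167.
(This is only a lower bound; the true E[α(G)] may be larger.)

E[α(G)] ≥ 661/6 ≈ 110.167.


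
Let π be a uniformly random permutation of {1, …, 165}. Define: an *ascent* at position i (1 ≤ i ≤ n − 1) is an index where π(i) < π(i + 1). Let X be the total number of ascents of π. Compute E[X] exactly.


Write X = Σ X_I over i = 1, …, 164, with X_I the indicator of one ascent.
There are 164 indicators.
For each fixed i, the pair (π(i), π(i+1)) is a uniformly random ordered pair of distinct values from {1, …, 165}; by symmetry P[π(i) < π(i+1)] = 1/2.
By linearity: E[X] = 164 · (1/2) = (165 − 1) · (1/2) = 82 ≈ 82.0000.

E[X] = 82 = 82.0000.


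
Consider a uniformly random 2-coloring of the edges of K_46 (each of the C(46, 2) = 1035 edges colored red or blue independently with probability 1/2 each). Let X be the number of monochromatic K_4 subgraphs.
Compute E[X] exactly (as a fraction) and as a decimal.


Let X = Σ_S X_S over the C(46, 4) = 163185 subsets S of size 4, where X_S = 1 if the K_4 on S is monochromatic.
For a fixed S, the K_4 on S has C(4, 2) = 6 edges. P[all 6 edges red] = (1/2)^6, and likewise for blue, so P[monochromatic] = 2·(1/2)^6 = 2^{1 − 6} = 1/32.
By linearity: E[X] = C(46, 4) · 2^{1 − 6} = 163185 · 1/32 = 163185/32.
Numerically: E[X] ≈ 5099.531.

E[X] = C(46,4)·2^(1−C(4,2)) = 163185/32 ≈ 5099.531.


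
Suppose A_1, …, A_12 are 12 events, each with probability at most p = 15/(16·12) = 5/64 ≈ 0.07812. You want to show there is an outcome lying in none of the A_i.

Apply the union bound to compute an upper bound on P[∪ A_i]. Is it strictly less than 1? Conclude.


Union bound: P[∪_{i=1}^{12} A_i] ≤ Σ_i P[A_i] ≤ 12·p = 12·(5/64) = 15/16.
Numerically: 15/16 ≈ 0.93750.
Is 15/16 < 1? YES.
Since P[∪ A_i] ≤ 15/16 < 1, the complement has P[∩ A_i^c] ≥ 1 − 15/16 = 1/16 > 0, so some outcome avoids every A_i.

12·p = 15/16 ≈ 0.93750; existence CERTIFIED by the union bound.


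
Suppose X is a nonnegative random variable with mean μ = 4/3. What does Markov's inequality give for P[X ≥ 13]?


μ = E[X] = 4/3, a = 13.
Markov: P[X ≥ 13] ≤ μ/a = (4/3)/13 = 4/39.
Numerically: ≈ 0.1026.
(Since a = 13 > μ = 1.3333, the bound 4/39 is < 1 and informative.)

P[X ≥ 13] ≤ 4/39 ≈ 0.1026.


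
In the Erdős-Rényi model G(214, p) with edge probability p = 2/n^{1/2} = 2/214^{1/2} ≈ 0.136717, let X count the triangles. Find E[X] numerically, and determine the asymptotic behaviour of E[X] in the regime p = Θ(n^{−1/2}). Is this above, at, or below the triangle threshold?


Number of potential triangles: C(214, 3) = 1610564.
Each occurs with probability p³ ≈ (0.136717)³ ≈ 2.55546141e-03.
By linearity: E[X] = C(214, 3)·p³ ≈ 1610564 · 2.55546141e-03 ≈ 4115.734149.
Since α = 1/2 < 1, p = c/n^{1/2} ≫ 1/n is above the triangle threshold p ~ 1/n. Asymptotically E[X] ~ (c³/6)·n^{3(1−α)} = (2³/6)·n^{1.5} → ∞; triangles are abundant w.h.p.

E[X] ≈ 4115.734149; in regime p = Θ(1/n^{1/2}) E[X] diverges (above the triangle threshold p ~ 1/n).


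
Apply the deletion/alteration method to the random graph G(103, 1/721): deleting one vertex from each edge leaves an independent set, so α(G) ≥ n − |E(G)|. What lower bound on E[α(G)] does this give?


E[|E(G)|] = C(103, 2)·p = 5253 · (1/721) = 51/7.
E[α(G)] ≥ n − E[|E(G)|] = 103 − 51/7 = 670/7.
Numerically: ≈ 95.71429.
(This is only a lower bound; the true E[α(G)] may be larger.)

E[α(G)] ≥ 670/7 ≈ 95.71429.


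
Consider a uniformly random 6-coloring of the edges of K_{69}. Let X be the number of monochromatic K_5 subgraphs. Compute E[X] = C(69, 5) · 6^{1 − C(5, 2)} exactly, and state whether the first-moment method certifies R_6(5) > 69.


E[X] = C(69, 5) · 6^{1 − 10} = 11238513 · 6^{−9} = 11238513/10077696.
As a reduced fraction: E[X] = 3746171/3359232 ≈ 1.1151867.
Is E[X] < 1? NO.
Since E[X] ≥ 1, the first-moment bound is inconclusive at n = 69; it does NOT by itself certify R_6(5) > 69.

E[X] = 3746171/3359232 ≈ 1.1151867; E[X] ≥ 1; first-moment method inconclusive here.


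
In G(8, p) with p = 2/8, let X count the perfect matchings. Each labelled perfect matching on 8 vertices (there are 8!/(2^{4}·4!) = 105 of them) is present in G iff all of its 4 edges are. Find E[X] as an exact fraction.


K_8 has 8!/(2^{4}·4!) = 105 labelled perfect matchings.
For each such perfect matching H, let X_H = 1 if all 4 edges of H are present in G. Then P[X_H = 1] = p^{4} = (1/4)^{4} = 1/256.
By linearity of expectation: E[X] = Σ_H E[X_H] = 105 · p^{4} = 105 · 1/256 = 105/256.
Numerically: E[X] ≈ 0.41.

E[X] = 105 · (1/4)^{4} = 105/256 ≈ 0.41.


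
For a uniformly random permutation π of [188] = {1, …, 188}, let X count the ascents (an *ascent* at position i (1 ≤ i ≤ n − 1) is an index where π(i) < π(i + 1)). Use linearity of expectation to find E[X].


Write X = Σ X_I over i = 1, …, 187, with X_I the indicator of one ascent.
There are 187 indicators.
For each fixed i, the pair (π(i), π(i+1)) is a uniformly random ordered pair of distinct values from {1, …, 188}; by symmetry P[π(i) < π(i+1)] = 1/2.
By linearity: E[X] = 187 · (1/2) = (188 − 1) · (1/2) = 187/2 ≈ 93.50000.

E[X] = 187/2 = 93.50000.


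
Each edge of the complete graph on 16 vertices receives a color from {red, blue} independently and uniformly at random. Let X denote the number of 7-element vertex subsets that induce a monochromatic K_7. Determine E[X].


Let X = Σ_S X_S over the C(16, 7) = 11440 subsets S of size 7, where X_S = 1 if the K_7 on S is monochromatic.
For a fixed S, the K_7 on S has C(7, 2) = 21 edges. P[all 21 edges red] = (1/2)^21, and likewise for blue, so P[monochromatic] = 2·(1/2)^21 = 2^{1 − 21} = 1/1048576.
By linearity: E[X] = C(16, 7) · 2^{1 − 21} = 11440 · 1/1048576 = 715/65536.
Numerically: E[X] ≈ 0.01091.

E[X] = C(16,7)·2^(1−C(7,2)) = 715/65536 ≈ 0.01091.


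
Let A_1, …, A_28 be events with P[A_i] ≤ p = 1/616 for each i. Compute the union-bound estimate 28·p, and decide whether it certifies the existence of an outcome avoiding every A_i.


Union bound: P[∪_{i=1}^{28} A_i] ≤ Σ_i P[A_i] ≤ 28·p = 28·(1/616) = 1/22.
Numerically: 1/22 ≈ 0.04545.
Is 1/22 < 1? YES.
Since P[∪ A_i] ≤ 1/22 < 1, the complement has P[∩ A_i^c] ≥ 1 − 1/22 = 21/22 > 0, so some outcome avoids every A_i.

28·p = 1/22 ≈ 0.04545; existence CERTIFIED by the union bound.


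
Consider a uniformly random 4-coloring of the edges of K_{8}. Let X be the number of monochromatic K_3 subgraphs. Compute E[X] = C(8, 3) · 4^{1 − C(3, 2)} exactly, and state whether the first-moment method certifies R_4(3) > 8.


E[X] = C(8, 3) · 4^{1 − 3} = 56 · 4^{−2} = 56/16.
As a reduced fraction: E[X] = 7/2 ≈ 3.500.
Is E[X] < 1? NO.
Since E[X] ≥ 1, the first-moment bound is inconclusive at n = 8; it does NOT by itself certify R_4(3) > 8.

E[X] = 7/2 ≈ 3.500; E[X] ≥ 1; first-moment method inconclusive here.


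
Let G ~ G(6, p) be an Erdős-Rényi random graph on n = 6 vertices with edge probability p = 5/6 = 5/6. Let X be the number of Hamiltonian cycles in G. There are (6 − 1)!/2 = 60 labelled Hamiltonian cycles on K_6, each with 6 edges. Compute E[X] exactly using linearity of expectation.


K_6 has (6 − 1)!/2 = 60 labelled Hamiltonian cycles.
For each such Hamiltonian cycle H, let X_H = 1 if all 6 edges of H are present in G. Then P[X_H = 1] = p^{6} = (5/6)^{6} = 15625/46656.
By linearity of expectation: E[X] = Σ_H E[X_H] = 60 · p^{6} = 60 · 15625/46656 = 78125/3888.
Numerically: E[X] ≈ 20.0939.

E[X] = 60 · (5/6)^{6} = 78125/3888 ≈ 20.0939.


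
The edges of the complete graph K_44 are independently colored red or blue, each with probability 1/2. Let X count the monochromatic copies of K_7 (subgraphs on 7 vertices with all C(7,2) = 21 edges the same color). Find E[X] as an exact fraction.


Let X = Σ_S X_S over the C(44, 7) = 38320568 subsets S of size 7, where X_S = 1 if the K_7 on S is monochromatic.
For a fixed S, the K_7 on S has C(7, 2) = 21 edges. P[all 21 edges red] = (1/2)^21, and likewise for blue, so P[monochromatic] = 2·(1/2)^21 = 2^{1 − 21} = 1/1048576.
By linearity: E[X] = C(44, 7) · 2^{1 − 21} = 38320568 · 1/1048576 = 4790071/131072.
Numerically: E[X] ≈ 36.5453.

E[X] = C(44,7)·2^(1−C(7,2)) = 4790071/131072 ≈ 36.5453.


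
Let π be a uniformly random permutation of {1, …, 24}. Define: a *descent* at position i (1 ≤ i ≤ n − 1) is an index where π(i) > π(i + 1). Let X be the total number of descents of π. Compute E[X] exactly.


Write X = Σ X_I over i = 1, …, 23, with X_I the indicator of one descent.
There are 23 indicators.
For each fixed i, the pair (π(i), π(i+1)) is a uniformly random ordered pair of distinct values from {1, …, 24}; by symmetry P[π(i) > π(i+1)] = 1/2.
By linearity: E[X] = 23 · (1/2) = (24 − 1) · (1/2) = 23/2 ≈ 11.5000.

E[X] = 23/2 = 11.5000.


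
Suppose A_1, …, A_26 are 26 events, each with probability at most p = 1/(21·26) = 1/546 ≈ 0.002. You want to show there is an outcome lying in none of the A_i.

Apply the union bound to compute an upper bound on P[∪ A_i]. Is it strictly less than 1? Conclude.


Union bound: P[∪_{i=1}^{26} A_i] ≤ Σ_i P[A_i] ≤ 26·p = 26·(1/546) = 1/21.
Numerically: 1/21 ≈ 0.048.
Is 1/21 < 1? YES.
Since P[∪ A_i] ≤ 1/21 < 1, the complement has P[∩ A_i^c] ≥ 1 − 1/21 = 20/21 > 0, so some outcome avoids every A_i.

26·p = 1/21 ≈ 0.048; existence CERTIFIED by the union bound.


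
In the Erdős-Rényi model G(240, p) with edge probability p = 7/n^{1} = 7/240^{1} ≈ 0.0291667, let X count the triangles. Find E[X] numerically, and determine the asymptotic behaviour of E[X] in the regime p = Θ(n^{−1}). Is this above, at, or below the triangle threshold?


Number of potential triangles: C(240, 3) = 2275280.
Each occurs with probability p³ ≈ (0.0291667)³ ≈ 2.48119213e-05.
By linearity: E[X] = C(240, 3)·p³ ≈ 2275280 · 2.48119213e-05 ≈ 56.454068.
Here α = 1, so p = 7/n is exactly at the triangle threshold p ~ 1/n. Asymptotically E[X] → c³/6 = 7³/6 = 343/6 ≈ 57.166667, a bounded constant. In this regime the triangle count is asymptotically Poisson(c³/6).

E[X] ≈ 56.454068; in regime p = Θ(1/n^{1}) E[X] stays bounded (at the triangle threshold p ~ 1/n).


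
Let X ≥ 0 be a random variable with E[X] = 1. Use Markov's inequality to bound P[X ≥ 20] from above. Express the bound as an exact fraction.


μ = E[X] = 1, a = 20.
Markov: P[X ≥ 20] ≤ μ/a = (1)/20 = 1/20.
Numerically: ≈ 0.05000.
(Since a = 20 > μ = 1.00000, the bound 1/20 is < 1 and informative.)

P[X ≥ 20] ≤ 1/20 ≈ 0.05000.


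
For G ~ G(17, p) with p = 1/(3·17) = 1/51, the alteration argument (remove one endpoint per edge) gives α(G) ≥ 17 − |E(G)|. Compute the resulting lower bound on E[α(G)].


E[|E(G)|] = C(17, 2)·p = 136 · (1/51) = 8/3.
E[α(G)] ≥ n − E[|E(G)|] = 17 − 8/3 = 43/3.
Numerically: ≈ 14.33333.
(This is only a lower bound; the true E[α(G)] may be larger.)

E[α(G)] ≥ 43/3 ≈ 14.33333.


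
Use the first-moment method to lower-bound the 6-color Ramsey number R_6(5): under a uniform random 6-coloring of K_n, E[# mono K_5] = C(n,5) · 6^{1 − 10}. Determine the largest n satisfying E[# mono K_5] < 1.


We need C(n, 5) · 6^{1 − 10} < 1, i.e. C(n, 5) < 6^{10 − 1} = 10077696.
Check values of n near the boundary:
  n = 66: C(66, 5) = 8936928; 8936928 < 10077696? YES
  n = 67: C(67, 5) = 9657648; 9657648 < 10077696? YES
  n = 68: C(68, 5) = 10424128; 10424128 < 10077696? NO
  n = 69: C(69, 5) = 11238513; 11238513 < 10077696? NO
The largest n with C(n, 5) < 10077696 is n = 67 (where E[X] = 67067/69984 ≈ 0.958319). Hence R_6(5) > 67, i.e. R_6(5) ≥ 68.

Largest n = 67; hence R_6(5) > 67.


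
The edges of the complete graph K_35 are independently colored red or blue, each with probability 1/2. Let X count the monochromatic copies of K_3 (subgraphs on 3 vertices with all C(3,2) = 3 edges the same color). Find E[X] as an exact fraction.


Let X = Σ_S X_S over the C(35, 3) = 6545 subsets S of size 3, where X_S = 1 if the K_3 on S is monochromatic.
For a fixed S, the K_3 on S has C(3, 2) = 3 edges. P[all 3 edges red] = (1/2)^3, and likewise for blue, so P[monochromatic] = 2·(1/2)^3 = 2^{1 − 3} = 1/4.
Summing: E[X] = C(35, 3) · 2^{1 − 3} = 6545 · 1/4 = 6545/4.
Numerically: E[X] ≈ 1636.250.

E[X] = C(35,3)·2^(1−C(3,2)) = 6545/4 ≈ 1636.250.


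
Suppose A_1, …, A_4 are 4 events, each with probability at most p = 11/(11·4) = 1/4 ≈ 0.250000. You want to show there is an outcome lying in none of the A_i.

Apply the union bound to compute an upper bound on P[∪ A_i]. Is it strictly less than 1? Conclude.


Union bound: P[∪_{i=1}^{4} A_i] ≤ Σ_i P[A_i] ≤ 4·p = 4·(1/4) = 1.
Numerically: 1 ≈ 1.000000.
Is 1 < 1? NO.
Since the bound 1 is ≥ 1, the union bound is uninformative here; it does NOT by itself certify existence.

4·p = 1 ≈ 1.000000; existence NOT certified by the union bound.


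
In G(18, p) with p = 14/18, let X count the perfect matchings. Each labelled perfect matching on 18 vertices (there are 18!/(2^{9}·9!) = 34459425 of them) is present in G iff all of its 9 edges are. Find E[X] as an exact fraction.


K_18 has 18!/(2^{9}·9!) = 34459425 labelled perfect matchings.
For each such perfect matching H, let X_H = 1 if all 9 edges of H are present in G. Then P[X_H = 1] = p^{9} = (7/9)^{9} = 40353607/387420489.
By linearity of expectation: E[X] = Σ_H E[X_H] = 34459425 · p^{9} = 34459425 · 40353607/387420489 = 17167433257975/4782969.
Numerically: E[X] ≈ 3.5893e+06.

E[X] = 34459425 · (7/9)^{9} = 17167433257975/4782969 ≈ 3.5893e+06.


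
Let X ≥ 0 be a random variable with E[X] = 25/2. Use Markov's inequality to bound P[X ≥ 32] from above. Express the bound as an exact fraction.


μ = E[X] = 25/2, a = 32.
Markov: P[X ≥ 32] ≤ μ/a = (25/2)/32 = 25/64.
Numerically: ≈ 0.39062.
(Since a = 32 > μ = 12.50000, the bound 25/64 is < 1 and informative.)

P[X ≥ 32] ≤ 25/64 ≈ 0.39062.


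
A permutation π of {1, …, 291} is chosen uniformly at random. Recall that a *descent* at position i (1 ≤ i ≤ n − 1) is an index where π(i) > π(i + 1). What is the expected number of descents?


Write X = Σ X_I over i = 1, …, 290, with X_I the indicator of one descent.
There are 290 indicators.
For each fixed i, the pair (π(i), π(i+1)) is a uniformly random ordered pair of distinct values from {1, …, 291}; by symmetry P[π(i) > π(i+1)] = 1/2.
By linearity: E[X] = 290 · (1/2) = (291 − 1) · (1/2) = 145 ≈ 145.0000.

E[X] = 145 = 145.0000.


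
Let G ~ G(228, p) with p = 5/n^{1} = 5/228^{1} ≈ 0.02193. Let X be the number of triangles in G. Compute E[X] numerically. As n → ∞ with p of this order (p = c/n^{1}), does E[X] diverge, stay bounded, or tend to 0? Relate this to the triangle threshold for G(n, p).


Number of potential triangles: C(228, 3) = 1949476.
Each occurs with probability p³ ≈ (0.02193)³ ≈ 1.0546430e-05.
By linearity: E[X] = C(228, 3)·p³ ≈ 1949476 · 1.0546430e-05 ≈ 20.56001.
Here α = 1, so p = 5/n is exactly at the triangle threshold p ~ 1/n. Asymptotically E[X] → c³/6 = 5³/6 = 125/6 ≈ 20.83333, a bounded constant. In this regime the triangle count is asymptotically Poisson(c³/6).

E[X] ≈ 20.56001; in regime p = Θ(1/n^{1}) E[X] stays bounded (at the triangle threshold p ~ 1/n).


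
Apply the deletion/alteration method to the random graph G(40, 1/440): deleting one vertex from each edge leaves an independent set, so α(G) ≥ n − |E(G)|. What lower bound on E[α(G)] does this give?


E[|E(G)|] = C(40, 2)·p = 780 · (1/440) = 39/22.
E[α(G)] ≥ n − E[|E(G)|] = 40 − 39/22 = 841/22.
Numerically: ≈ 38.227273.
(This is only a lower bound; the true E[α(G)] may be larger.)

E[α(G)] ≥ 841/22 ≈ 38.227273.


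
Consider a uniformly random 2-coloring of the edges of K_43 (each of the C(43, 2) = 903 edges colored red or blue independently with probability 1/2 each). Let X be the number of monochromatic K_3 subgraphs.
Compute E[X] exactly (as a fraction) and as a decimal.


Let X = Σ_S X_S over the C(43, 3) = 12341 subsets S of size 3, where X_S = 1 if the K_3 on S is monochromatic.
For a fixed S, the K_3 on S has C(3, 2) = 3 edges. P[all 3 edges red] = (1/2)^3, and likewise for blue, so P[monochromatic] = 2·(1/2)^3 = 2^{1 − 3} = 1/4.
Summing: E[X] = C(43, 3) · 2^{1 − 3} = 12341 · 1/4 = 12341/4.
Numerically: E[X] ≈ 3085.25000.

E[X] = C(43,3)·2^(1−C(3,2)) = 12341/4 ≈ 3085.25000.
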